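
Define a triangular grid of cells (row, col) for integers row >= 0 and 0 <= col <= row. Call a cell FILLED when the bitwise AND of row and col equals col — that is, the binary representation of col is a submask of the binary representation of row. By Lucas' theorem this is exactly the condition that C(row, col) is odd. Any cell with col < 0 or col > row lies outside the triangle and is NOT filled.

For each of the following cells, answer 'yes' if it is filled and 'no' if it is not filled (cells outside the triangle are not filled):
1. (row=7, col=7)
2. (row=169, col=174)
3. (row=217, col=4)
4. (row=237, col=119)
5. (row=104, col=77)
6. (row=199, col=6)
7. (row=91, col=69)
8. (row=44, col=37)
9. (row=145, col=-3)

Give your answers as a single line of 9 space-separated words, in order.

(7,7): row=0b111, col=0b111, row AND col = 0b111 = 7; 7 == 7 -> filled
(169,174): col outside [0, 169] -> not filled
(217,4): row=0b11011001, col=0b100, row AND col = 0b0 = 0; 0 != 4 -> empty
(237,119): row=0b11101101, col=0b1110111, row AND col = 0b1100101 = 101; 101 != 119 -> empty
(104,77): row=0b1101000, col=0b1001101, row AND col = 0b1001000 = 72; 72 != 77 -> empty
(199,6): row=0b11000111, col=0b110, row AND col = 0b110 = 6; 6 == 6 -> filled
(91,69): row=0b1011011, col=0b1000101, row AND col = 0b1000001 = 65; 65 != 69 -> empty
(44,37): row=0b101100, col=0b100101, row AND col = 0b100100 = 36; 36 != 37 -> empty
(145,-3): col outside [0, 145] -> not filled

Answer: yes no no no no yes no no no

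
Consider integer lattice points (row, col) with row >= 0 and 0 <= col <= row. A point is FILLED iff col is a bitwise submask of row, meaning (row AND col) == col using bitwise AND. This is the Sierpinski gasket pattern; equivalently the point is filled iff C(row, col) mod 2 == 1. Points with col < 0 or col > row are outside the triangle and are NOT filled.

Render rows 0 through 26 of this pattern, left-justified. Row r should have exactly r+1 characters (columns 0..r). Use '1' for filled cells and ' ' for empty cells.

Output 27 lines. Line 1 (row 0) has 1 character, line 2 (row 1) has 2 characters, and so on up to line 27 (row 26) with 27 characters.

Answer: 1
11
1 1
1111
1   1
11  11
1 1 1 1
11111111
1       1
11      11
1 1     1 1
1111    1111
1   1   1   1
11  11  11  11
1 1 1 1 1 1 1 1
1111111111111111
1               1
11              11
1 1             1 1
1111            1111
1   1           1   1
11  11          11  11
1 1 1 1         1 1 1 1
11111111        11111111
1       1       1       1
11      11      11      11
1 1     1 1     1 1     1 1

Derivation:
r0=0: 1
r1=1: 11
r2=10: 1 1
r3=11: 1111
r4=100: 1   1
r5=101: 11  11
r6=110: 1 1 1 1
r7=111: 11111111
r8=1000: 1       1
r9=1001: 11      11
r10=1010: 1 1     1 1
r11=1011: 1111    1111
r12=1100: 1   1   1   1
r13=1101: 11  11  11  11
r14=1110: 1 1 1 1 1 1 1 1
r15=1111: 1111111111111111
r16=10000: 1               1
r17=10001: 11              11
r18=10010: 1 1             1 1
r19=10011: 1111            1111
r20=10100: 1   1           1   1
r21=10101: 11  11          11  11
r22=10110: 1 1 1 1         1 1 1 1
r23=10111: 11111111        11111111
r24=11000: 1       1       1       1
r25=11001: 11      11      11      11
r26=11010: 1 1     1 1     1 1     1 1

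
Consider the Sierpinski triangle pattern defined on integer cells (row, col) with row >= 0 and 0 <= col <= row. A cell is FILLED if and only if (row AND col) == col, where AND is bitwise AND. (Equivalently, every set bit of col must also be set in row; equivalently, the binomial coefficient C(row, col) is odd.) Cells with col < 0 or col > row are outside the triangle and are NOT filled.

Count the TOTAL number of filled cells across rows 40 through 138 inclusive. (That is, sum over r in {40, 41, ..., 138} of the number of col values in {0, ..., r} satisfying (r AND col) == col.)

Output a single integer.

Answer: 1964

Derivation:
r40=101000 pc2: +4 =4
r41=101001 pc3: +8 =12
r42=101010 pc3: +8 =20
r43=101011 pc4: +16 =36
r44=101100 pc3: +8 =44
r45=101101 pc4: +16 =60
r46=101110 pc4: +16 =76
r47=101111 pc5: +32 =108
r48=110000 pc2: +4 =112
r49=110001 pc3: +8 =120
r50=110010 pc3: +8 =128
r51=110011 pc4: +16 =144
r52=110100 pc3: +8 =152
r53=110101 pc4: +16 =168
r54=110110 pc4: +16 =184
r55=110111 pc5: +32 =216
r56=111000 pc3: +8 =224
r57=111001 pc4: +16 =240
r58=111010 pc4: +16 =256
r59=111011 pc5: +32 =288
r60=111100 pc4: +16 =304
r61=111101 pc5: +32 =336
r62=111110 pc5: +32 =368
r63=111111 pc6: +64 =432
r64=1000000 pc1: +2 =434
r65=1000001 pc2: +4 =438
r66=1000010 pc2: +4 =442
r67=1000011 pc3: +8 =450
r68=1000100 pc2: +4 =454
r69=1000101 pc3: +8 =462
r70=1000110 pc3: +8 =470
r71=1000111 pc4: +16 =486
r72=1001000 pc2: +4 =490
r73=1001001 pc3: +8 =498
r74=1001010 pc3: +8 =506
r75=1001011 pc4: +16 =522
r76=1001100 pc3: +8 =530
r77=1001101 pc4: +16 =546
r78=1001110 pc4: +16 =562
r79=1001111 pc5: +32 =594
r80=1010000 pc2: +4 =598
r81=1010001 pc3: +8 =606
r82=1010010 pc3: +8 =614
r83=1010011 pc4: +16 =630
r84=1010100 pc3: +8 =638
r85=1010101 pc4: +16 =654
r86=1010110 pc4: +16 =670
r87=1010111 pc5: +32 =702
r88=1011000 pc3: +8 =710
r89=1011001 pc4: +16 =726
r90=1011010 pc4: +16 =742
r91=1011011 pc5: +32 =774
r92=1011100 pc4: +16 =790
r93=1011101 pc5: +32 =822
r94=1011110 pc5: +32 =854
r95=1011111 pc6: +64 =918
r96=1100000 pc2: +4 =922
r97=1100001 pc3: +8 =930
r98=1100010 pc3: +8 =938
r99=1100011 pc4: +16 =954
r100=1100100 pc3: +8 =962
r101=1100101 pc4: +16 =978
r102=1100110 pc4: +16 =994
r103=1100111 pc5: +32 =1026
r104=1101000 pc3: +8 =1034
r105=1101001 pc4: +16 =1050
r106=1101010 pc4: +16 =1066
r107=1101011 pc5: +32 =1098
r108=1101100 pc4: +16 =1114
r109=1101101 pc5: +32 =1146
r110=1101110 pc5: +32 =1178
r111=1101111 pc6: +64 =1242
r112=1110000 pc3: +8 =1250
r113=1110001 pc4: +16 =1266
r114=1110010 pc4: +16 =1282
r115=1110011 pc5: +32 =1314
r116=1110100 pc4: +16 =1330
r117=1110101 pc5: +32 =1362
r118=1110110 pc5: +32 =1394
r119=1110111 pc6: +64 =1458
r120=1111000 pc4: +16 =1474
r121=1111001 pc5: +32 =1506
r122=1111010 pc5: +32 =1538
r123=1111011 pc6: +64 =1602
r124=1111100 pc5: +32 =1634
r125=1111101 pc6: +64 =1698
r126=1111110 pc6: +64 =1762
r127=1111111 pc7: +128 =1890
r128=10000000 pc1: +2 =1892
r129=10000001 pc2: +4 =1896
r130=10000010 pc2: +4 =1900
r131=10000011 pc3: +8 =1908
r132=10000100 pc2: +4 =1912
r133=10000101 pc3: +8 =1920
r134=10000110 pc3: +8 =1928
r135=10000111 pc4: +16 =1944
r136=10001000 pc2: +4 =1948
r137=10001001 pc3: +8 =1956
r138=10001010 pc3: +8 =1964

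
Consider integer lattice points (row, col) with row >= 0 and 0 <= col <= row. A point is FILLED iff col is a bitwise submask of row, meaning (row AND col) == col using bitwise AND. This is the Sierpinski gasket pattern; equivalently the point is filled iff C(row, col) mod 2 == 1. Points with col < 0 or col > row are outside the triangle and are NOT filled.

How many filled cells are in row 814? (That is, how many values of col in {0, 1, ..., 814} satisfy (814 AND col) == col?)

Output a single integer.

Answer: 64

Derivation:
814 in binary = 1100101110
popcount(814) = number of 1-bits in 1100101110 = 6
A col c satisfies (814 AND c) == c iff every set bit of c is also set in 814; each of the 6 set bits of 814 can independently be on or off in c.
count = 2^6 = 64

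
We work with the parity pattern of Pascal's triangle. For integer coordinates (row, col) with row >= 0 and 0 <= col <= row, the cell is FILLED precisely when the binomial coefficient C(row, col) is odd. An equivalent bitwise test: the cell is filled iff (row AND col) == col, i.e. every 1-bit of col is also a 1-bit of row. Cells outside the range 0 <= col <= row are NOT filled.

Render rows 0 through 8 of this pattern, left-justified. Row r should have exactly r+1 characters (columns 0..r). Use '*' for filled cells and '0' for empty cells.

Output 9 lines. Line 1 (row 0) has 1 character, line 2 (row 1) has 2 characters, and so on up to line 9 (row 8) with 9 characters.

r0=0: *
r1=1: **
r2=10: *0*
r3=11: ****
r4=100: *000*
r5=101: **00**
r6=110: *0*0*0*
r7=111: ********
r8=1000: *0000000*

Answer: *
**
*0*
****
*000*
**00**
*0*0*0*
********
*0000000*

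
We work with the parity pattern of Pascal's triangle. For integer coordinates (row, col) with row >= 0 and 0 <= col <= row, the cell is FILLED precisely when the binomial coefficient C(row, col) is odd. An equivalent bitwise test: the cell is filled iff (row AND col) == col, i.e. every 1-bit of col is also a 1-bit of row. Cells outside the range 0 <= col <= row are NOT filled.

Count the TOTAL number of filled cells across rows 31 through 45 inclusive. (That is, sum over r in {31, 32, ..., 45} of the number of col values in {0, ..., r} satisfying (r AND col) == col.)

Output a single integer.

Answer: 146

Derivation:
r31=11111 pc5: +32 =32
r32=100000 pc1: +2 =34
r33=100001 pc2: +4 =38
r34=100010 pc2: +4 =42
r35=100011 pc3: +8 =50
r36=100100 pc2: +4 =54
r37=100101 pc3: +8 =62
r38=100110 pc3: +8 =70
r39=100111 pc4: +16 =86
r40=101000 pc2: +4 =90
r41=101001 pc3: +8 =98
r42=101010 pc3: +8 =106
r43=101011 pc4: +16 =122
r44=101100 pc3: +8 =130
r45=101101 pc4: +16 =146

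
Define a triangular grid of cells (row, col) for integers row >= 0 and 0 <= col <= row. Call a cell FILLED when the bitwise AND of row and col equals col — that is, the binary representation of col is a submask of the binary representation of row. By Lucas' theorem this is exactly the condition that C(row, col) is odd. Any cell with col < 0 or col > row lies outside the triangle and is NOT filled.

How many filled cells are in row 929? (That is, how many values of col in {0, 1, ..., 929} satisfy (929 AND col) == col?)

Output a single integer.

929 in binary = 1110100001
popcount(929) = number of 1-bits in 1110100001 = 5
A col c satisfies (929 AND c) == c iff every set bit of c is also set in 929; each of the 5 set bits of 929 can independently be on or off in c.
count = 2^5 = 32

Answer: 32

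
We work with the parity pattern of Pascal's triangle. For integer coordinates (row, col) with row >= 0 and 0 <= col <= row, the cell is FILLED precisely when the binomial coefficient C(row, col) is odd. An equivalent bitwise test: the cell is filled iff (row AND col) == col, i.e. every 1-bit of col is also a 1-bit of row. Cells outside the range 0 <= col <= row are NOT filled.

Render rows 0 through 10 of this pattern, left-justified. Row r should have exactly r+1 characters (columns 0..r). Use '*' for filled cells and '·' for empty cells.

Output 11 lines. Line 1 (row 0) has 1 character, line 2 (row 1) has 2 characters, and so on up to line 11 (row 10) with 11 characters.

r0=0: *
r1=1: **
r2=10: *·*
r3=11: ****
r4=100: *···*
r5=101: **··**
r6=110: *·*·*·*
r7=111: ********
r8=1000: *·······*
r9=1001: **······**
r10=1010: *·*·····*·*

Answer: *
**
*·*
****
*···*
**··**
*·*·*·*
********
*·······*
**······**
*·*·····*·*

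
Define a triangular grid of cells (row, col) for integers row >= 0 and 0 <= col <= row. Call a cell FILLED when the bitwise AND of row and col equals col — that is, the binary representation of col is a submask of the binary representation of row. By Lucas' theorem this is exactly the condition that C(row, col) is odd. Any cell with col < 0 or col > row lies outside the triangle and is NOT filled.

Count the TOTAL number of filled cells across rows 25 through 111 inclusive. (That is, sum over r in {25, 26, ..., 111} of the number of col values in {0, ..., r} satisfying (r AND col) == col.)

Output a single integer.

r25=11001 pc3: +8 =8
r26=11010 pc3: +8 =16
r27=11011 pc4: +16 =32
r28=11100 pc3: +8 =40
r29=11101 pc4: +16 =56
r30=11110 pc4: +16 =72
r31=11111 pc5: +32 =104
r32=100000 pc1: +2 =106
r33=100001 pc2: +4 =110
r34=100010 pc2: +4 =114
r35=100011 pc3: +8 =122
r36=100100 pc2: +4 =126
r37=100101 pc3: +8 =134
r38=100110 pc3: +8 =142
r39=100111 pc4: +16 =158
r40=101000 pc2: +4 =162
r41=101001 pc3: +8 =170
r42=101010 pc3: +8 =178
r43=101011 pc4: +16 =194
r44=101100 pc3: +8 =202
r45=101101 pc4: +16 =218
r46=101110 pc4: +16 =234
r47=101111 pc5: +32 =266
r48=110000 pc2: +4 =270
r49=110001 pc3: +8 =278
r50=110010 pc3: +8 =286
r51=110011 pc4: +16 =302
r52=110100 pc3: +8 =310
r53=110101 pc4: +16 =326
r54=110110 pc4: +16 =342
r55=110111 pc5: +32 =374
r56=111000 pc3: +8 =382
r57=111001 pc4: +16 =398
r58=111010 pc4: +16 =414
r59=111011 pc5: +32 =446
r60=111100 pc4: +16 =462
r61=111101 pc5: +32 =494
r62=111110 pc5: +32 =526
r63=111111 pc6: +64 =590
r64=1000000 pc1: +2 =592
r65=1000001 pc2: +4 =596
r66=1000010 pc2: +4 =600
r67=1000011 pc3: +8 =608
r68=1000100 pc2: +4 =612
r69=1000101 pc3: +8 =620
r70=1000110 pc3: +8 =628
r71=1000111 pc4: +16 =644
r72=1001000 pc2: +4 =648
r73=1001001 pc3: +8 =656
r74=1001010 pc3: +8 =664
r75=1001011 pc4: +16 =680
r76=1001100 pc3: +8 =688
r77=1001101 pc4: +16 =704
r78=1001110 pc4: +16 =720
r79=1001111 pc5: +32 =752
r80=1010000 pc2: +4 =756
r81=1010001 pc3: +8 =764
r82=1010010 pc3: +8 =772
r83=1010011 pc4: +16 =788
r84=1010100 pc3: +8 =796
r85=1010101 pc4: +16 =812
r86=1010110 pc4: +16 =828
r87=1010111 pc5: +32 =860
r88=1011000 pc3: +8 =868
r89=1011001 pc4: +16 =884
r90=1011010 pc4: +16 =900
r91=1011011 pc5: +32 =932
r92=1011100 pc4: +16 =948
r93=1011101 pc5: +32 =980
r94=1011110 pc5: +32 =1012
r95=1011111 pc6: +64 =1076
r96=1100000 pc2: +4 =1080
r97=1100001 pc3: +8 =1088
r98=1100010 pc3: +8 =1096
r99=1100011 pc4: +16 =1112
r100=1100100 pc3: +8 =1120
r101=1100101 pc4: +16 =1136
r102=1100110 pc4: +16 =1152
r103=1100111 pc5: +32 =1184
r104=1101000 pc3: +8 =1192
r105=1101001 pc4: +16 =1208
r106=1101010 pc4: +16 =1224
r107=1101011 pc5: +32 =1256
r108=1101100 pc4: +16 =1272
r109=1101101 pc5: +32 =1304
r110=1101110 pc5: +32 =1336
r111=1101111 pc6: +64 =1400

Answer: 1400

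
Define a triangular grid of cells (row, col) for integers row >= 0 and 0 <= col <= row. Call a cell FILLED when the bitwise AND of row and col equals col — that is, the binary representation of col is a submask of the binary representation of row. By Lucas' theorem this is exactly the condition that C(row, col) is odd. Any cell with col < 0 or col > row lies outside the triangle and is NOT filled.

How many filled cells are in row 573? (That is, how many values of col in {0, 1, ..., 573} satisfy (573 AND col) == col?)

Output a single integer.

Answer: 64

Derivation:
573 in binary = 1000111101
popcount(573) = number of 1-bits in 1000111101 = 6
A col c satisfies (573 AND c) == c iff every set bit of c is also set in 573; each of the 6 set bits of 573 can independently be on or off in c.
count = 2^6 = 64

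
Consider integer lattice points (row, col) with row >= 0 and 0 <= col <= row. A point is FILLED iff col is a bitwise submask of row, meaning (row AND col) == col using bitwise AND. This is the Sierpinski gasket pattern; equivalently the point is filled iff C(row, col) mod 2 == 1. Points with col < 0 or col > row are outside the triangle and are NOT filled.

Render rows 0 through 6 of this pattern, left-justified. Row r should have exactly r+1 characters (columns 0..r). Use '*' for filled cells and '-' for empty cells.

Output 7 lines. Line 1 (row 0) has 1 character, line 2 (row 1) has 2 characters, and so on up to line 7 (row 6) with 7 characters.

r0=0: *
r1=1: **
r2=10: *-*
r3=11: ****
r4=100: *---*
r5=101: **--**
r6=110: *-*-*-*

Answer: *
**
*-*
****
*---*
**--**
*-*-*-*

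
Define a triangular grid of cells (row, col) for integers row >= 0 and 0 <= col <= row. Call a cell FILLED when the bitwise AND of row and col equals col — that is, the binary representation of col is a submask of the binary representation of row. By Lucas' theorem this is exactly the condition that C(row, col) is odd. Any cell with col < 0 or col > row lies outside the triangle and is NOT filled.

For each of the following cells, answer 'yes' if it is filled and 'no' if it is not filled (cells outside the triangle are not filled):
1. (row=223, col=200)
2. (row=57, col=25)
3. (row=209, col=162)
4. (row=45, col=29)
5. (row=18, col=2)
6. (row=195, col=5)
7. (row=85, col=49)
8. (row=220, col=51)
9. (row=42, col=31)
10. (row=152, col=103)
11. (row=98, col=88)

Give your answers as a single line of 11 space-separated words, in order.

(223,200): row=0b11011111, col=0b11001000, row AND col = 0b11001000 = 200; 200 == 200 -> filled
(57,25): row=0b111001, col=0b11001, row AND col = 0b11001 = 25; 25 == 25 -> filled
(209,162): row=0b11010001, col=0b10100010, row AND col = 0b10000000 = 128; 128 != 162 -> empty
(45,29): row=0b101101, col=0b11101, row AND col = 0b1101 = 13; 13 != 29 -> empty
(18,2): row=0b10010, col=0b10, row AND col = 0b10 = 2; 2 == 2 -> filled
(195,5): row=0b11000011, col=0b101, row AND col = 0b1 = 1; 1 != 5 -> empty
(85,49): row=0b1010101, col=0b110001, row AND col = 0b10001 = 17; 17 != 49 -> empty
(220,51): row=0b11011100, col=0b110011, row AND col = 0b10000 = 16; 16 != 51 -> empty
(42,31): row=0b101010, col=0b11111, row AND col = 0b1010 = 10; 10 != 31 -> empty
(152,103): row=0b10011000, col=0b1100111, row AND col = 0b0 = 0; 0 != 103 -> empty
(98,88): row=0b1100010, col=0b1011000, row AND col = 0b1000000 = 64; 64 != 88 -> empty

Answer: yes yes no no yes no no no no no no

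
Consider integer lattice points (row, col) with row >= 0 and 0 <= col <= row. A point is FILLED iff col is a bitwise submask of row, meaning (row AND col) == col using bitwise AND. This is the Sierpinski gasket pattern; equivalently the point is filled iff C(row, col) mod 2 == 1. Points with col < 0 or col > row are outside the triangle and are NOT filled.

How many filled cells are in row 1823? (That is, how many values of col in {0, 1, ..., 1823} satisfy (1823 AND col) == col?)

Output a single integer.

1823 in binary = 11100011111
popcount(1823) = number of 1-bits in 11100011111 = 8
A col c satisfies (1823 AND c) == c iff every set bit of c is also set in 1823; each of the 8 set bits of 1823 can independently be on or off in c.
count = 2^8 = 256

Answer: 256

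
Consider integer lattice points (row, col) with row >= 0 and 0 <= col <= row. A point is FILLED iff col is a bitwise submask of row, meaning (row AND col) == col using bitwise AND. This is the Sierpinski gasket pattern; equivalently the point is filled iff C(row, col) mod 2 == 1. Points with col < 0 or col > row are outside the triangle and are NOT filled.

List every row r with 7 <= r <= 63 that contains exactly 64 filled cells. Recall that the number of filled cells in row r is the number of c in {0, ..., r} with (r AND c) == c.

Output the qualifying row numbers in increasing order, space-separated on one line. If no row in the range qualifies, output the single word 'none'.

Answer: 63

Derivation:
Row r has 2^popcount(r) filled cells, so we need popcount(r) = log2(64) = 6.
Scan r = 7..63 and keep those with exactly 6 one-bits:
r=7=111 popcount=3 -> skip
r=8=1000 popcount=1 -> skip
r=9=1001 popcount=2 -> skip
r=10=1010 popcount=2 -> skip
r=11=1011 popcount=3 -> skip
r=12=1100 popcount=2 -> skip
r=13=1101 popcount=3 -> skip
r=14=1110 popcount=3 -> skip
r=15=1111 popcount=4 -> skip
r=16=10000 popcount=1 -> skip
r=17=10001 popcount=2 -> skip
r=18=10010 popcount=2 -> skip
r=19=10011 popcount=3 -> skip
r=20=10100 popcount=2 -> skip
r=21=10101 popcount=3 -> skip
r=22=10110 popcount=3 -> skip
r=23=10111 popcount=4 -> skip
r=24=11000 popcount=2 -> skip
r=25=11001 popcount=3 -> skip
r=26=11010 popcount=3 -> skip
r=27=11011 popcount=4 -> skip
r=28=11100 popcount=3 -> skip
r=29=11101 popcount=4 -> skip
r=30=11110 popcount=4 -> skip
r=31=11111 popcount=5 -> skip
r=32=100000 popcount=1 -> skip
r=33=100001 popcount=2 -> skip
r=34=100010 popcount=2 -> skip
r=35=100011 popcount=3 -> skip
r=36=100100 popcount=2 -> skip
r=37=100101 popcount=3 -> skip
r=38=100110 popcount=3 -> skip
r=39=100111 popcount=4 -> skip
r=40=101000 popcount=2 -> skip
r=41=101001 popcount=3 -> skip
r=42=101010 popcount=3 -> skip
r=43=101011 popcount=4 -> skip
r=44=101100 popcount=3 -> skip
r=45=101101 popcount=4 -> skip
r=46=101110 popcount=4 -> skip
r=47=101111 popcount=5 -> skip
r=48=110000 popcount=2 -> skip
r=49=110001 popcount=3 -> skip
r=50=110010 popcount=3 -> skip
r=51=110011 popcount=4 -> skip
r=52=110100 popcount=3 -> skip
r=53=110101 popcount=4 -> skip
r=54=110110 popcount=4 -> skip
r=55=110111 popcount=5 -> skip
r=56=111000 popcount=3 -> skip
r=57=111001 popcount=4 -> skip
r=58=111010 popcount=4 -> skip
r=59=111011 popcount=5 -> skip
r=60=111100 popcount=4 -> skip
r=61=111101 popcount=5 -> skip
r=62=111110 popcount=5 -> skip
r=63=111111 popcount=6 -> KEEP
Kept rows: 63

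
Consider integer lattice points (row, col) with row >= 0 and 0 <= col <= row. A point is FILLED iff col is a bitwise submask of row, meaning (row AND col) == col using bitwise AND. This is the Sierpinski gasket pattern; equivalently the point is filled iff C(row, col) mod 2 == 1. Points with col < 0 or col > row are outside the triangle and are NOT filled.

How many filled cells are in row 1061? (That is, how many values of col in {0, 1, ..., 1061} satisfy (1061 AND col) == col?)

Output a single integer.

Answer: 16

Derivation:
1061 in binary = 10000100101
popcount(1061) = number of 1-bits in 10000100101 = 4
A col c satisfies (1061 AND c) == c iff every set bit of c is also set in 1061; each of the 4 set bits of 1061 can independently be on or off in c.
count = 2^4 = 16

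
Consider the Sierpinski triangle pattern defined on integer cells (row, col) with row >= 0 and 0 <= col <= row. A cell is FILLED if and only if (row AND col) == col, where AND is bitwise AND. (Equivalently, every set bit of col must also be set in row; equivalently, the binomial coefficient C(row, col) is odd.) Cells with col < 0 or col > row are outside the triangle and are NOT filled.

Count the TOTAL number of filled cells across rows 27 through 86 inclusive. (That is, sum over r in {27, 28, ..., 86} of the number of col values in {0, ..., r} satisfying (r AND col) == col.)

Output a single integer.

r27=11011 pc4: +16 =16
r28=11100 pc3: +8 =24
r29=11101 pc4: +16 =40
r30=11110 pc4: +16 =56
r31=11111 pc5: +32 =88
r32=100000 pc1: +2 =90
r33=100001 pc2: +4 =94
r34=100010 pc2: +4 =98
r35=100011 pc3: +8 =106
r36=100100 pc2: +4 =110
r37=100101 pc3: +8 =118
r38=100110 pc3: +8 =126
r39=100111 pc4: +16 =142
r40=101000 pc2: +4 =146
r41=101001 pc3: +8 =154
r42=101010 pc3: +8 =162
r43=101011 pc4: +16 =178
r44=101100 pc3: +8 =186
r45=101101 pc4: +16 =202
r46=101110 pc4: +16 =218
r47=101111 pc5: +32 =250
r48=110000 pc2: +4 =254
r49=110001 pc3: +8 =262
r50=110010 pc3: +8 =270
r51=110011 pc4: +16 =286
r52=110100 pc3: +8 =294
r53=110101 pc4: +16 =310
r54=110110 pc4: +16 =326
r55=110111 pc5: +32 =358
r56=111000 pc3: +8 =366
r57=111001 pc4: +16 =382
r58=111010 pc4: +16 =398
r59=111011 pc5: +32 =430
r60=111100 pc4: +16 =446
r61=111101 pc5: +32 =478
r62=111110 pc5: +32 =510
r63=111111 pc6: +64 =574
r64=1000000 pc1: +2 =576
r65=1000001 pc2: +4 =580
r66=1000010 pc2: +4 =584
r67=1000011 pc3: +8 =592
r68=1000100 pc2: +4 =596
r69=1000101 pc3: +8 =604
r70=1000110 pc3: +8 =612
r71=1000111 pc4: +16 =628
r72=1001000 pc2: +4 =632
r73=1001001 pc3: +8 =640
r74=1001010 pc3: +8 =648
r75=1001011 pc4: +16 =664
r76=1001100 pc3: +8 =672
r77=1001101 pc4: +16 =688
r78=1001110 pc4: +16 =704
r79=1001111 pc5: +32 =736
r80=1010000 pc2: +4 =740
r81=1010001 pc3: +8 =748
r82=1010010 pc3: +8 =756
r83=1010011 pc4: +16 =772
r84=1010100 pc3: +8 =780
r85=1010101 pc4: +16 =796
r86=1010110 pc4: +16 =812

Answer: 812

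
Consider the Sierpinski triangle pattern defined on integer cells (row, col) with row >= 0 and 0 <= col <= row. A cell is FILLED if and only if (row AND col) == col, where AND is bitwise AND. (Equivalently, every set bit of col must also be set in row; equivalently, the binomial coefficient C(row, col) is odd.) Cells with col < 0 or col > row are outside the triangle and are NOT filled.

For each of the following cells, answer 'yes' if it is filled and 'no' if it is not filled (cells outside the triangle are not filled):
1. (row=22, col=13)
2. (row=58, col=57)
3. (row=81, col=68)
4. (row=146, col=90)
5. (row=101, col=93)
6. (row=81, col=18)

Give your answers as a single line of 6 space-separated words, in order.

(22,13): row=0b10110, col=0b1101, row AND col = 0b100 = 4; 4 != 13 -> empty
(58,57): row=0b111010, col=0b111001, row AND col = 0b111000 = 56; 56 != 57 -> empty
(81,68): row=0b1010001, col=0b1000100, row AND col = 0b1000000 = 64; 64 != 68 -> empty
(146,90): row=0b10010010, col=0b1011010, row AND col = 0b10010 = 18; 18 != 90 -> empty
(101,93): row=0b1100101, col=0b1011101, row AND col = 0b1000101 = 69; 69 != 93 -> empty
(81,18): row=0b1010001, col=0b10010, row AND col = 0b10000 = 16; 16 != 18 -> empty

Answer: no no no no no no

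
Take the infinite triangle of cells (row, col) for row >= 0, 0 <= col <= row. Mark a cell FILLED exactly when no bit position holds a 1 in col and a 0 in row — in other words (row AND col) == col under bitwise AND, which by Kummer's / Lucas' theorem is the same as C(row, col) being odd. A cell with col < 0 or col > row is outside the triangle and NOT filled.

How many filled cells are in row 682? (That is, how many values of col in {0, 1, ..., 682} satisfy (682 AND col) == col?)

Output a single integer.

Answer: 32

Derivation:
682 in binary = 1010101010
popcount(682) = number of 1-bits in 1010101010 = 5
A col c satisfies (682 AND c) == c iff every set bit of c is also set in 682; each of the 5 set bits of 682 can independently be on or off in c.
count = 2^5 = 32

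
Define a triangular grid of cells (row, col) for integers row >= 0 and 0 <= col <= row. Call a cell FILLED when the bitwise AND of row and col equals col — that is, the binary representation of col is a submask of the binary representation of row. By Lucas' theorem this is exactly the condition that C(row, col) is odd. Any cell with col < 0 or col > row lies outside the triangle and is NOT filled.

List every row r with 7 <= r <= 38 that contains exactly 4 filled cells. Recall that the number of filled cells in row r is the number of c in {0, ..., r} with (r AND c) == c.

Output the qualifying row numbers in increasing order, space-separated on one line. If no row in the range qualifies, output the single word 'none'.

Row r has 2^popcount(r) filled cells, so we need popcount(r) = log2(4) = 2.
Scan r = 7..38 and keep those with exactly 2 one-bits:
r=7=111 popcount=3 -> skip
r=8=1000 popcount=1 -> skip
r=9=1001 popcount=2 -> KEEP
r=10=1010 popcount=2 -> KEEP
r=11=1011 popcount=3 -> skip
r=12=1100 popcount=2 -> KEEP
r=13=1101 popcount=3 -> skip
r=14=1110 popcount=3 -> skip
r=15=1111 popcount=4 -> skip
r=16=10000 popcount=1 -> skip
r=17=10001 popcount=2 -> KEEP
r=18=10010 popcount=2 -> KEEP
r=19=10011 popcount=3 -> skip
r=20=10100 popcount=2 -> KEEP
r=21=10101 popcount=3 -> skip
r=22=10110 popcount=3 -> skip
r=23=10111 popcount=4 -> skip
r=24=11000 popcount=2 -> KEEP
r=25=11001 popcount=3 -> skip
r=26=11010 popcount=3 -> skip
r=27=11011 popcount=4 -> skip
r=28=11100 popcount=3 -> skip
r=29=11101 popcount=4 -> skip
r=30=11110 popcount=4 -> skip
r=31=11111 popcount=5 -> skip
r=32=100000 popcount=1 -> skip
r=33=100001 popcount=2 -> KEEP
r=34=100010 popcount=2 -> KEEP
r=35=100011 popcount=3 -> skip
r=36=100100 popcount=2 -> KEEP
r=37=100101 popcount=3 -> skip
r=38=100110 popcount=3 -> skip
Kept rows: 9 10 12 17 18 20 24 33 34 36

Answer: 9 10 12 17 18 20 24 33 34 36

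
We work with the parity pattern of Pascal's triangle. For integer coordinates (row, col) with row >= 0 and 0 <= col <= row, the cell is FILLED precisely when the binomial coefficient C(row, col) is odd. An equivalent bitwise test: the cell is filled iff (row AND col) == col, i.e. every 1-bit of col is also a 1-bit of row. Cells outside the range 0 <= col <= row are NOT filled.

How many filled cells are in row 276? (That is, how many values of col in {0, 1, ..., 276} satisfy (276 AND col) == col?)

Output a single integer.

276 in binary = 100010100
popcount(276) = number of 1-bits in 100010100 = 3
A col c satisfies (276 AND c) == c iff every set bit of c is also set in 276; each of the 3 set bits of 276 can independently be on or off in c.
count = 2^3 = 8

Answer: 8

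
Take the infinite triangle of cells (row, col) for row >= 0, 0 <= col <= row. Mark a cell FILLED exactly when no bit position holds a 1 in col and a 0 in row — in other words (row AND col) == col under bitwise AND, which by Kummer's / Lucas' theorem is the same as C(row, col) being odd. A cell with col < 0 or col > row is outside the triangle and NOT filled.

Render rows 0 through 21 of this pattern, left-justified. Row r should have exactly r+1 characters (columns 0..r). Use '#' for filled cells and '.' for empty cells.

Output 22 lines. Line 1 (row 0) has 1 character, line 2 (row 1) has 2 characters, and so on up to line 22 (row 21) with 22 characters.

r0=0: #
r1=1: ##
r2=10: #.#
r3=11: ####
r4=100: #...#
r5=101: ##..##
r6=110: #.#.#.#
r7=111: ########
r8=1000: #.......#
r9=1001: ##......##
r10=1010: #.#.....#.#
r11=1011: ####....####
r12=1100: #...#...#...#
r13=1101: ##..##..##..##
r14=1110: #.#.#.#.#.#.#.#
r15=1111: ################
r16=10000: #...............#
r17=10001: ##..............##
r18=10010: #.#.............#.#
r19=10011: ####............####
r20=10100: #...#...........#...#
r21=10101: ##..##..........##..##

Answer: #
##
#.#
####
#...#
##..##
#.#.#.#
########
#.......#
##......##
#.#.....#.#
####....####
#...#...#...#
##..##..##..##
#.#.#.#.#.#.#.#
################
#...............#
##..............##
#.#.............#.#
####............####
#...#...........#...#
##..##..........##..##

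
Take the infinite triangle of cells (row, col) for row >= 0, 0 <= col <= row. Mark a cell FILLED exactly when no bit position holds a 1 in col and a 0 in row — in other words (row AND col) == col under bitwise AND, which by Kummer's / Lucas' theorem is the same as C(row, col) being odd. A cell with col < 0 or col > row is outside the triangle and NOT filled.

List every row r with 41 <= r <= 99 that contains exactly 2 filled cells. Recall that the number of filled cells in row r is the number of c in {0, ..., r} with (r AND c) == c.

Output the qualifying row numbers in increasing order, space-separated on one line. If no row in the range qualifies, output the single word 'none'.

Row r has 2^popcount(r) filled cells, so we need popcount(r) = log2(2) = 1.
Scan r = 41..99 and keep those with exactly 1 one-bits:
r=41=101001 popcount=3 -> skip
r=42=101010 popcount=3 -> skip
r=43=101011 popcount=4 -> skip
r=44=101100 popcount=3 -> skip
r=45=101101 popcount=4 -> skip
r=46=101110 popcount=4 -> skip
r=47=101111 popcount=5 -> skip
r=48=110000 popcount=2 -> skip
r=49=110001 popcount=3 -> skip
r=50=110010 popcount=3 -> skip
r=51=110011 popcount=4 -> skip
r=52=110100 popcount=3 -> skip
r=53=110101 popcount=4 -> skip
r=54=110110 popcount=4 -> skip
r=55=110111 popcount=5 -> skip
r=56=111000 popcount=3 -> skip
r=57=111001 popcount=4 -> skip
r=58=111010 popcount=4 -> skip
r=59=111011 popcount=5 -> skip
r=60=111100 popcount=4 -> skip
r=61=111101 popcount=5 -> skip
r=62=111110 popcount=5 -> skip
r=63=111111 popcount=6 -> skip
r=64=1000000 popcount=1 -> KEEP
r=65=1000001 popcount=2 -> skip
r=66=1000010 popcount=2 -> skip
r=67=1000011 popcount=3 -> skip
r=68=1000100 popcount=2 -> skip
r=69=1000101 popcount=3 -> skip
r=70=1000110 popcount=3 -> skip
r=71=1000111 popcount=4 -> skip
r=72=1001000 popcount=2 -> skip
r=73=1001001 popcount=3 -> skip
r=74=1001010 popcount=3 -> skip
r=75=1001011 popcount=4 -> skip
r=76=1001100 popcount=3 -> skip
r=77=1001101 popcount=4 -> skip
r=78=1001110 popcount=4 -> skip
r=79=1001111 popcount=5 -> skip
r=80=1010000 popcount=2 -> skip
r=81=1010001 popcount=3 -> skip
r=82=1010010 popcount=3 -> skip
r=83=1010011 popcount=4 -> skip
r=84=1010100 popcount=3 -> skip
r=85=1010101 popcount=4 -> skip
r=86=1010110 popcount=4 -> skip
r=87=1010111 popcount=5 -> skip
r=88=1011000 popcount=3 -> skip
r=89=1011001 popcount=4 -> skip
r=90=1011010 popcount=4 -> skip
r=91=1011011 popcount=5 -> skip
r=92=1011100 popcount=4 -> skip
r=93=1011101 popcount=5 -> skip
r=94=1011110 popcount=5 -> skip
r=95=1011111 popcount=6 -> skip
r=96=1100000 popcount=2 -> skip
r=97=1100001 popcount=3 -> skip
r=98=1100010 popcount=3 -> skip
r=99=1100011 popcount=4 -> skip
Kept rows: 64

Answer: 64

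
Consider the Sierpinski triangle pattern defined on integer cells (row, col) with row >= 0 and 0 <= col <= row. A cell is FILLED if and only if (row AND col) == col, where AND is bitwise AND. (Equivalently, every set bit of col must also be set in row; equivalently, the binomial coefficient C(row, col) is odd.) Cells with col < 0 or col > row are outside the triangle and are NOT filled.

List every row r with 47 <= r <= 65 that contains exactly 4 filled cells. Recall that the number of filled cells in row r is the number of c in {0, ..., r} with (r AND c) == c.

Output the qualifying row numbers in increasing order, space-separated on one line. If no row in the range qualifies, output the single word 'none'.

Row r has 2^popcount(r) filled cells, so we need popcount(r) = log2(4) = 2.
Scan r = 47..65 and keep those with exactly 2 one-bits:
r=47=101111 popcount=5 -> skip
r=48=110000 popcount=2 -> KEEP
r=49=110001 popcount=3 -> skip
r=50=110010 popcount=3 -> skip
r=51=110011 popcount=4 -> skip
r=52=110100 popcount=3 -> skip
r=53=110101 popcount=4 -> skip
r=54=110110 popcount=4 -> skip
r=55=110111 popcount=5 -> skip
r=56=111000 popcount=3 -> skip
r=57=111001 popcount=4 -> skip
r=58=111010 popcount=4 -> skip
r=59=111011 popcount=5 -> skip
r=60=111100 popcount=4 -> skip
r=61=111101 popcount=5 -> skip
r=62=111110 popcount=5 -> skip
r=63=111111 popcount=6 -> skip
r=64=1000000 popcount=1 -> skip
r=65=1000001 popcount=2 -> KEEP
Kept rows: 48 65

Answer: 48 65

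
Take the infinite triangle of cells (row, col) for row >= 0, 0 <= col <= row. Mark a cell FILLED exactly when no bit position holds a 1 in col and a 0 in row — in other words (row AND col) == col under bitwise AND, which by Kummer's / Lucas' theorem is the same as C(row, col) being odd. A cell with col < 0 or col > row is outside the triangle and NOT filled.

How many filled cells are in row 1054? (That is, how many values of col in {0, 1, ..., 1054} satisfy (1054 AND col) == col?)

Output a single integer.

Answer: 32

Derivation:
1054 in binary = 10000011110
popcount(1054) = number of 1-bits in 10000011110 = 5
A col c satisfies (1054 AND c) == c iff every set bit of c is also set in 1054; each of the 5 set bits of 1054 can independently be on or off in c.
count = 2^5 = 32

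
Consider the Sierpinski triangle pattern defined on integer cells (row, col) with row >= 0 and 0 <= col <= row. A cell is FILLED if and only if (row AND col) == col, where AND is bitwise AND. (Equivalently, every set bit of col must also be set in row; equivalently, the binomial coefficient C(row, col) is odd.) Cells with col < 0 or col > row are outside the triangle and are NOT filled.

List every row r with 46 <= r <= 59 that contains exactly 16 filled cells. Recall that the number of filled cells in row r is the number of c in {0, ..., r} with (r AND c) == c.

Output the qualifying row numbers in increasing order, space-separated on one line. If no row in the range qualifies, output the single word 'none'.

Answer: 46 51 53 54 57 58

Derivation:
Row r has 2^popcount(r) filled cells, so we need popcount(r) = log2(16) = 4.
Scan r = 46..59 and keep those with exactly 4 one-bits:
r=46=101110 popcount=4 -> KEEP
r=47=101111 popcount=5 -> skip
r=48=110000 popcount=2 -> skip
r=49=110001 popcount=3 -> skip
r=50=110010 popcount=3 -> skip
r=51=110011 popcount=4 -> KEEP
r=52=110100 popcount=3 -> skip
r=53=110101 popcount=4 -> KEEP
r=54=110110 popcount=4 -> KEEP
r=55=110111 popcount=5 -> skip
r=56=111000 popcount=3 -> skip
r=57=111001 popcount=4 -> KEEP
r=58=111010 popcount=4 -> KEEP
r=59=111011 popcount=5 -> skip
Kept rows: 46 51 53 54 57 58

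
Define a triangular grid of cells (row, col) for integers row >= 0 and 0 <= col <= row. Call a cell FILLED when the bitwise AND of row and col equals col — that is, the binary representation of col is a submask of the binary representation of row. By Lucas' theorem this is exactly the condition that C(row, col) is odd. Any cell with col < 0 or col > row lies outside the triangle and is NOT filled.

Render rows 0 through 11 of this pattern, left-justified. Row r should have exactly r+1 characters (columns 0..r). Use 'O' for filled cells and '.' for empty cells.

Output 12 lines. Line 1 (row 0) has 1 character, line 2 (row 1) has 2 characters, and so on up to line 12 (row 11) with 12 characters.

Answer: O
OO
O.O
OOOO
O...O
OO..OO
O.O.O.O
OOOOOOOO
O.......O
OO......OO
O.O.....O.O
OOOO....OOOO

Derivation:
r0=0: O
r1=1: OO
r2=10: O.O
r3=11: OOOO
r4=100: O...O
r5=101: OO..OO
r6=110: O.O.O.O
r7=111: OOOOOOOO
r8=1000: O.......O
r9=1001: OO......OO
r10=1010: O.O.....O.O
r11=1011: OOOO....OOOO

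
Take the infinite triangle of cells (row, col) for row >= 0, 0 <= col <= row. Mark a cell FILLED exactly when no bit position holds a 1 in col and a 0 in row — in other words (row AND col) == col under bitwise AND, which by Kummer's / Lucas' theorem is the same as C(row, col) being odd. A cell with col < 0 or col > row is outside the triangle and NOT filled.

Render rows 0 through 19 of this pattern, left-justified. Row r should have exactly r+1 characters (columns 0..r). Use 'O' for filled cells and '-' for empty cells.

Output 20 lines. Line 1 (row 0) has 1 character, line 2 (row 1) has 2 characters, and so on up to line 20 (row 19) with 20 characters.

Answer: O
OO
O-O
OOOO
O---O
OO--OO
O-O-O-O
OOOOOOOO
O-------O
OO------OO
O-O-----O-O
OOOO----OOOO
O---O---O---O
OO--OO--OO--OO
O-O-O-O-O-O-O-O
OOOOOOOOOOOOOOOO
O---------------O
OO--------------OO
O-O-------------O-O
OOOO------------OOOO

Derivation:
r0=0: O
r1=1: OO
r2=10: O-O
r3=11: OOOO
r4=100: O---O
r5=101: OO--OO
r6=110: O-O-O-O
r7=111: OOOOOOOO
r8=1000: O-------O
r9=1001: OO------OO
r10=1010: O-O-----O-O
r11=1011: OOOO----OOOO
r12=1100: O---O---O---O
r13=1101: OO--OO--OO--OO
r14=1110: O-O-O-O-O-O-O-O
r15=1111: OOOOOOOOOOOOOOOO
r16=10000: O---------------O
r17=10001: OO--------------OO
r18=10010: O-O-------------O-O
r19=10011: OOOO------------OOOO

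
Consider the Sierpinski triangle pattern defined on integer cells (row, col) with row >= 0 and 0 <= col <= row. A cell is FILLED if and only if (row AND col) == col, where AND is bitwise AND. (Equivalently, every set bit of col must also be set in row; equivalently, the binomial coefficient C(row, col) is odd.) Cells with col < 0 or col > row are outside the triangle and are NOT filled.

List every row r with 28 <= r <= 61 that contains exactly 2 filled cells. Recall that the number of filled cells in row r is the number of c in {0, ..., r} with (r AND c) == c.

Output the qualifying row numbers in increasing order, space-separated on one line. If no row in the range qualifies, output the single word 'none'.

Answer: 32

Derivation:
Row r has 2^popcount(r) filled cells, so we need popcount(r) = log2(2) = 1.
Scan r = 28..61 and keep those with exactly 1 one-bits:
r=28=11100 popcount=3 -> skip
r=29=11101 popcount=4 -> skip
r=30=11110 popcount=4 -> skip
r=31=11111 popcount=5 -> skip
r=32=100000 popcount=1 -> KEEP
r=33=100001 popcount=2 -> skip
r=34=100010 popcount=2 -> skip
r=35=100011 popcount=3 -> skip
r=36=100100 popcount=2 -> skip
r=37=100101 popcount=3 -> skip
r=38=100110 popcount=3 -> skip
r=39=100111 popcount=4 -> skip
r=40=101000 popcount=2 -> skip
r=41=101001 popcount=3 -> skip
r=42=101010 popcount=3 -> skip
r=43=101011 popcount=4 -> skip
r=44=101100 popcount=3 -> skip
r=45=101101 popcount=4 -> skip
r=46=101110 popcount=4 -> skip
r=47=101111 popcount=5 -> skip
r=48=110000 popcount=2 -> skip
r=49=110001 popcount=3 -> skip
r=50=110010 popcount=3 -> skip
r=51=110011 popcount=4 -> skip
r=52=110100 popcount=3 -> skip
r=53=110101 popcount=4 -> skip
r=54=110110 popcount=4 -> skip
r=55=110111 popcount=5 -> skip
r=56=111000 popcount=3 -> skip
r=57=111001 popcount=4 -> skip
r=58=111010 popcount=4 -> skip
r=59=111011 popcount=5 -> skip
r=60=111100 popcount=4 -> skip
r=61=111101 popcount=5 -> skip
Kept rows: 32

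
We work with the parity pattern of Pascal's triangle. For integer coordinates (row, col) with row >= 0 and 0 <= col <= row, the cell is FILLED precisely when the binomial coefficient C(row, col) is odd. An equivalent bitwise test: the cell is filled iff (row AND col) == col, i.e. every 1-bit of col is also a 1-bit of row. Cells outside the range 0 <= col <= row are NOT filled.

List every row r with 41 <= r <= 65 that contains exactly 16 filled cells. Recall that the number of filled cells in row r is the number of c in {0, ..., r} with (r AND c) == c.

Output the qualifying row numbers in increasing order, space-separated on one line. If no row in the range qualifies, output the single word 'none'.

Answer: 43 45 46 51 53 54 57 58 60

Derivation:
Row r has 2^popcount(r) filled cells, so we need popcount(r) = log2(16) = 4.
Scan r = 41..65 and keep those with exactly 4 one-bits:
r=41=101001 popcount=3 -> skip
r=42=101010 popcount=3 -> skip
r=43=101011 popcount=4 -> KEEP
r=44=101100 popcount=3 -> skip
r=45=101101 popcount=4 -> KEEP
r=46=101110 popcount=4 -> KEEP
r=47=101111 popcount=5 -> skip
r=48=110000 popcount=2 -> skip
r=49=110001 popcount=3 -> skip
r=50=110010 popcount=3 -> skip
r=51=110011 popcount=4 -> KEEP
r=52=110100 popcount=3 -> skip
r=53=110101 popcount=4 -> KEEP
r=54=110110 popcount=4 -> KEEP
r=55=110111 popcount=5 -> skip
r=56=111000 popcount=3 -> skip
r=57=111001 popcount=4 -> KEEP
r=58=111010 popcount=4 -> KEEP
r=59=111011 popcount=5 -> skip
r=60=111100 popcount=4 -> KEEP
r=61=111101 popcount=5 -> skip
r=62=111110 popcount=5 -> skip
r=63=111111 popcount=6 -> skip
r=64=1000000 popcount=1 -> skip
r=65=1000001 popcount=2 -> skip
Kept rows: 43 45 46 51 53 54 57 58 60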